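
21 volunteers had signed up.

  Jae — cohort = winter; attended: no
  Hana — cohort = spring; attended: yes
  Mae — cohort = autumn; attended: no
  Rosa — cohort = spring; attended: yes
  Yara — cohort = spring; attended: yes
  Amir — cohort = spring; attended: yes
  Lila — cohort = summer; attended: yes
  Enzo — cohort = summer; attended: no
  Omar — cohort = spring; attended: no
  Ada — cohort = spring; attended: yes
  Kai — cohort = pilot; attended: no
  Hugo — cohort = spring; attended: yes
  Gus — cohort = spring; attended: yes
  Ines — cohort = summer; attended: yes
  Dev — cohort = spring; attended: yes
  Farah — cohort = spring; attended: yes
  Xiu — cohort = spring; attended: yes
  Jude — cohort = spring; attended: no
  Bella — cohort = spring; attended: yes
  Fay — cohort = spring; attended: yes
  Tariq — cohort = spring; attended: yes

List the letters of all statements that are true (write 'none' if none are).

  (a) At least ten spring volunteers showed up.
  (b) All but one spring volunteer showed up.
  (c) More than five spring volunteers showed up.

|A| = 15, |A ∩ B| = 13, |A ∖ B| = 2.
(a) |A ∩ B| ≥ 10: holds.
(b) |A ∖ B| = 1: fails.
(c) |A ∩ B| > 5: holds.

(a), (c)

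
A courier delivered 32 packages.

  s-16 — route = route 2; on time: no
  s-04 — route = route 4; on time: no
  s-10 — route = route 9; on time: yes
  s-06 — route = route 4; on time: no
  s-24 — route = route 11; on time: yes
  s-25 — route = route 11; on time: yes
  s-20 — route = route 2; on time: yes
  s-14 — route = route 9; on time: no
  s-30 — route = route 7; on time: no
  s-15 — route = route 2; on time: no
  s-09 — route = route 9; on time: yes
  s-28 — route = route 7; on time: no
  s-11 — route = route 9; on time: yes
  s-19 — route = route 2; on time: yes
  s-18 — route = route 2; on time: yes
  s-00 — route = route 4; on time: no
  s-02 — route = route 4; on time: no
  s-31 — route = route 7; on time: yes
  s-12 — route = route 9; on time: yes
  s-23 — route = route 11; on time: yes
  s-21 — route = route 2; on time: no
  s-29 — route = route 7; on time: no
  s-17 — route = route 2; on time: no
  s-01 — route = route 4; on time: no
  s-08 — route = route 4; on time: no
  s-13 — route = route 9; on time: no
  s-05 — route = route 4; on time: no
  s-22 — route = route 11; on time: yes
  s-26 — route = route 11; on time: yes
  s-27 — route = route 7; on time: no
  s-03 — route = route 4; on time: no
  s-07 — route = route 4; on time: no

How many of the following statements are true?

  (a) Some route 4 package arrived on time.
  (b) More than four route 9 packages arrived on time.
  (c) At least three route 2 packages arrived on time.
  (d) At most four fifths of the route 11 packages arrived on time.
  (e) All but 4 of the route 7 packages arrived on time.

(a) route 4: |A| = 9, |A ∩ B| = 0; needs A ∩ B ≠ ∅ (|A ∩ B| ≥ 1) — false.
(b) route 9: |A| = 6, |A ∩ B| = 4; needs |A ∩ B| > 4 — false.
(c) route 2: |A| = 7, |A ∩ B| = 3; needs |A ∩ B| ≥ 3 — true.
(d) route 11: |A| = 5, |A ∩ B| = 5; needs |A ∩ B| / |A| ≤ 4/5 — false.
(e) route 7: |A| = 5, |A ∩ B| = 1; needs |A ∖ B| = 4 — true.

2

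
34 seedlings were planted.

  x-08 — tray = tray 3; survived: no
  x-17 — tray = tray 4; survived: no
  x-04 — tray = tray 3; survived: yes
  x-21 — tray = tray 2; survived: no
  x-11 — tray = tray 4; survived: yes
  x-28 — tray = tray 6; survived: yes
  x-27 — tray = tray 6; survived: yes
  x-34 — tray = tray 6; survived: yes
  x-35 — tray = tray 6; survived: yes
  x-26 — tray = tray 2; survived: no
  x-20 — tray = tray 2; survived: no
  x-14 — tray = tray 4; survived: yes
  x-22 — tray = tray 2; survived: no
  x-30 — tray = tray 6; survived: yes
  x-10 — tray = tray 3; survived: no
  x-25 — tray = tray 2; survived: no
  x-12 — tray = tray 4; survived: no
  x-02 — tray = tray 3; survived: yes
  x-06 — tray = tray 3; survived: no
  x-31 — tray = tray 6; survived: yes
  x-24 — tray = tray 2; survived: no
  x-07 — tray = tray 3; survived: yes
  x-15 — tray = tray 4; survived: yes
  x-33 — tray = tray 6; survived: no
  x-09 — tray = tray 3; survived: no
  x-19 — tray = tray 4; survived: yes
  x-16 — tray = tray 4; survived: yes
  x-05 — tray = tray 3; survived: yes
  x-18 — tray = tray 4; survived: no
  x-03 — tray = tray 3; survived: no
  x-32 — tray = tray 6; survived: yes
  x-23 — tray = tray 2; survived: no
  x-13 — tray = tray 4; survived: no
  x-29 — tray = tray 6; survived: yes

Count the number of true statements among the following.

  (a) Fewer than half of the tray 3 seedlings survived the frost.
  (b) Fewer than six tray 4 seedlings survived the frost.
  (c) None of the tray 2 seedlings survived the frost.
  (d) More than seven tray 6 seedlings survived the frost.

4

(a) tray 3: |A| = 9, |A ∩ B| = 4; needs |A ∩ B| < |A ∖ B| — true.
(b) tray 4: |A| = 9, |A ∩ B| = 5; needs |A ∩ B| < 6 — true.
(c) tray 2: |A| = 7, |A ∩ B| = 0; needs A ∩ B = ∅ (|A ∩ B| = 0) — true.
(d) tray 6: |A| = 9, |A ∩ B| = 8; needs |A ∩ B| > 7 — true.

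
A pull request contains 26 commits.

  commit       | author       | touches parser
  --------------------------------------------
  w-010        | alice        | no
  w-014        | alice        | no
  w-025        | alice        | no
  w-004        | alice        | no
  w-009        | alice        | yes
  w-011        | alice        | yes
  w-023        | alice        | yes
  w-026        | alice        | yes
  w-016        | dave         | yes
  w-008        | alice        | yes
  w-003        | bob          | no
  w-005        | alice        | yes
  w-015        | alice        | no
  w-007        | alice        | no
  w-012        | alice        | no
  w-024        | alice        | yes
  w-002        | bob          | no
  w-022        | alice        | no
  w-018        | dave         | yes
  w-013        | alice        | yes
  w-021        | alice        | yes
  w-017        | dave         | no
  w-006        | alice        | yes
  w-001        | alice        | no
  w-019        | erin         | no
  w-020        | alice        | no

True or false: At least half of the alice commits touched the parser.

True

'At least half of the alice commits touched the parser' holds iff |A ∩ B| ≥ |A ∖ B|.
|A| = 20, |A ∩ B| = 10, |A ∖ B| = 10.
10 = 10, so the statement is true.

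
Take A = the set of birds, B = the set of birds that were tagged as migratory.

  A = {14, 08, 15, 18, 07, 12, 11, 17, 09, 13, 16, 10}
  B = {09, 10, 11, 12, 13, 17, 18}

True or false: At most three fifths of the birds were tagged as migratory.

Truth condition: |A ∩ B| / |A| ≤ 3/5.
A (the restrictor) = {14, 08, 15, 18, 07, 12, 11, 17, 09, 13, 16, 10}, |A| = 12.
A ∩ B = {18, 12, 11, 17, 09, 13, 10}, so |A ∩ B| = 7.
A ∖ B = {14, 08, 15, 07, 16}, so |A ∖ B| = 5.
|A ∩ B|/|A| = 7/12, so the statement is true.

True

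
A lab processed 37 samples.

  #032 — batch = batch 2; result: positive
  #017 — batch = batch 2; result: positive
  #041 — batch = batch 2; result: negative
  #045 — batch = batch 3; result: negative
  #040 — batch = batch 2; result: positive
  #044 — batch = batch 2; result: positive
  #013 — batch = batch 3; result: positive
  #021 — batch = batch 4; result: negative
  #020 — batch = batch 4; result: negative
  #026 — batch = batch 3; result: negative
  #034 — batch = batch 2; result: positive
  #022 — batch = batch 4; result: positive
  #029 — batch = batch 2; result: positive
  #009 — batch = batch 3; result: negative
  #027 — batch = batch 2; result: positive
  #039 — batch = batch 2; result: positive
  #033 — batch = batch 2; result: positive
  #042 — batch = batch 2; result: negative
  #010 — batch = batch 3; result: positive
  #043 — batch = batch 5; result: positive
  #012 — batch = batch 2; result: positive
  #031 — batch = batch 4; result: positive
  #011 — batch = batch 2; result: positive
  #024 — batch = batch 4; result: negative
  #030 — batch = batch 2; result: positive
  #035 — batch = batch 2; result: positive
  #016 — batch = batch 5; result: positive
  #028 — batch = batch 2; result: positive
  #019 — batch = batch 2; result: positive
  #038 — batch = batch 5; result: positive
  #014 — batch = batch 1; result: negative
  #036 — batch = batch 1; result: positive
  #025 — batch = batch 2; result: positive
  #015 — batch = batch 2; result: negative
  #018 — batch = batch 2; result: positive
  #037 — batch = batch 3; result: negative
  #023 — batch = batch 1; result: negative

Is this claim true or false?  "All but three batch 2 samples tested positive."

'All but three batch 2 samples tested positive' holds iff |A ∖ B| = 3.
|A| = 20, |A ∩ B| = 17, |A ∖ B| = 3.
|A ∖ B| = 3, so the statement is true.

True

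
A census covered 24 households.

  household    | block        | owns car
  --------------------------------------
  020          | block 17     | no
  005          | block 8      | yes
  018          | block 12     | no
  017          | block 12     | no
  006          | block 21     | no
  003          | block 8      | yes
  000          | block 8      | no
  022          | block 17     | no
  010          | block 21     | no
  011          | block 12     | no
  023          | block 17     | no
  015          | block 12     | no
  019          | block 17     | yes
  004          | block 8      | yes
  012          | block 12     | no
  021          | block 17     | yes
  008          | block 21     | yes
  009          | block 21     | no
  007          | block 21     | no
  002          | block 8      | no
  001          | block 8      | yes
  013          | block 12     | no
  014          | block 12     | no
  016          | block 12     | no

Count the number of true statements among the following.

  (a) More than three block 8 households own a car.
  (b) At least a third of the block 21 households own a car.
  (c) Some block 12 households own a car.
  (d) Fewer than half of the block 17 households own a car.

2

(a) block 8: |A| = 6, |A ∩ B| = 4; needs |A ∩ B| > 3 — true.
(b) block 21: |A| = 5, |A ∩ B| = 1; needs |A ∩ B| / |A| ≥ 1/3 — false.
(c) block 12: |A| = 8, |A ∩ B| = 0; needs A ∩ B ≠ ∅ (|A ∩ B| ≥ 1) — false.
(d) block 17: |A| = 5, |A ∩ B| = 2; needs |A ∩ B| < |A ∖ B| — true.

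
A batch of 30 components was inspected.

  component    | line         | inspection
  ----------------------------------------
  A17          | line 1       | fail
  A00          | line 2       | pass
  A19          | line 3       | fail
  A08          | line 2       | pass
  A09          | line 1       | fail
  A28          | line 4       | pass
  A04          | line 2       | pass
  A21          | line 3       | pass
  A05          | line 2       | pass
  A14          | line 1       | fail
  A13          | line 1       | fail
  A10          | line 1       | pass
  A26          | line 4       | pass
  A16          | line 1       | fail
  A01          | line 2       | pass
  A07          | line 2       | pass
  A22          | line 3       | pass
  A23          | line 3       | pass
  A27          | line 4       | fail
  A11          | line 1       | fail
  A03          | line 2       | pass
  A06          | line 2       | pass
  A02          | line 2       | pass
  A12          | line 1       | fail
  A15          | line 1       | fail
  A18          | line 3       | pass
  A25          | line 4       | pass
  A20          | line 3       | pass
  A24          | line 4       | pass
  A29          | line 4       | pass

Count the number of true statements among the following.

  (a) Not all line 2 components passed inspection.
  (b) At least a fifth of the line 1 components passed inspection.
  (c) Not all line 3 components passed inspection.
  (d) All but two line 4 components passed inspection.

(a) line 2: |A| = 9, |A ∩ B| = 9; needs A ⊄ B (|A ∖ B| ≥ 1) — false.
(b) line 1: |A| = 9, |A ∩ B| = 1; needs |A ∩ B| / |A| ≥ 1/5 — false.
(c) line 3: |A| = 6, |A ∩ B| = 5; needs A ⊄ B (|A ∖ B| ≥ 1) — true.
(d) line 4: |A| = 6, |A ∩ B| = 5; needs |A ∖ B| = 2 — false.

1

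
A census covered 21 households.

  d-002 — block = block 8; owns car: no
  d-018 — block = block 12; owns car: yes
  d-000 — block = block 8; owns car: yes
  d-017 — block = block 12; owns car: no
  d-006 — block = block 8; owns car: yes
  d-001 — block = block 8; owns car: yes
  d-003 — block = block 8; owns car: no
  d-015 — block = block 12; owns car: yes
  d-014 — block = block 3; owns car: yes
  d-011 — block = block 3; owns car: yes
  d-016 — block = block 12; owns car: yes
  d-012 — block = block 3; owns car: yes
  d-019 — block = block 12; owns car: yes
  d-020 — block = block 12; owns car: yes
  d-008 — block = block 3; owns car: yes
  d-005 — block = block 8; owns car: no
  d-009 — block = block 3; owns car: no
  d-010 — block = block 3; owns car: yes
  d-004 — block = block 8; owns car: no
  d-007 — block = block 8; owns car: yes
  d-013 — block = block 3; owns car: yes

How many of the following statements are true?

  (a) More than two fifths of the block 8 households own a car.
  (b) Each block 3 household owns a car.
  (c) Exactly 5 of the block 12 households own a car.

2

(a) block 8: |A| = 8, |A ∩ B| = 4; needs |A ∩ B| / |A| > 2/5 — true.
(b) block 3: |A| = 7, |A ∩ B| = 6; needs A ⊆ B, i.e. every element of A is in B (|A ∖ B| = 0) — false.
(c) block 12: |A| = 6, |A ∩ B| = 5; needs |A ∩ B| = 5 — true.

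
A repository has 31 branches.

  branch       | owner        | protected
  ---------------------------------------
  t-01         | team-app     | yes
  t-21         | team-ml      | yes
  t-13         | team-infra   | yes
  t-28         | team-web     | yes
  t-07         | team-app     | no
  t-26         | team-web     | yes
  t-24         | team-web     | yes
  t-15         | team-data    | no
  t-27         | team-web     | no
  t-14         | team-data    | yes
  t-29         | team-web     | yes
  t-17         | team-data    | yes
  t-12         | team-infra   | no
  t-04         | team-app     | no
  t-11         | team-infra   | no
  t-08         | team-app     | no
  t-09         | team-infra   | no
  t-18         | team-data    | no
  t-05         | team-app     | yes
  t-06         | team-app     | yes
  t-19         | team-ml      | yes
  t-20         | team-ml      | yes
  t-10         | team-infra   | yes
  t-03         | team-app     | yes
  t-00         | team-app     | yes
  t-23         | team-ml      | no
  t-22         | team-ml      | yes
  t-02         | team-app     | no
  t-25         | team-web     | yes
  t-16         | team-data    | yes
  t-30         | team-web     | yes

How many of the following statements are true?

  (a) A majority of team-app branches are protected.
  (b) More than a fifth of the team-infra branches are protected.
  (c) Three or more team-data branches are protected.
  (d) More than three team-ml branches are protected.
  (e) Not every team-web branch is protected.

5

(a) team-app: |A| = 9, |A ∩ B| = 5; needs |A ∩ B| > |A ∖ B| — true.
(b) team-infra: |A| = 5, |A ∩ B| = 2; needs |A ∩ B| / |A| > 1/5 — true.
(c) team-data: |A| = 5, |A ∩ B| = 3; needs |A ∩ B| ≥ 3 — true.
(d) team-ml: |A| = 5, |A ∩ B| = 4; needs |A ∩ B| > 3 — true.
(e) team-web: |A| = 7, |A ∩ B| = 6; needs A ⊄ B (|A ∖ B| ≥ 1) — true.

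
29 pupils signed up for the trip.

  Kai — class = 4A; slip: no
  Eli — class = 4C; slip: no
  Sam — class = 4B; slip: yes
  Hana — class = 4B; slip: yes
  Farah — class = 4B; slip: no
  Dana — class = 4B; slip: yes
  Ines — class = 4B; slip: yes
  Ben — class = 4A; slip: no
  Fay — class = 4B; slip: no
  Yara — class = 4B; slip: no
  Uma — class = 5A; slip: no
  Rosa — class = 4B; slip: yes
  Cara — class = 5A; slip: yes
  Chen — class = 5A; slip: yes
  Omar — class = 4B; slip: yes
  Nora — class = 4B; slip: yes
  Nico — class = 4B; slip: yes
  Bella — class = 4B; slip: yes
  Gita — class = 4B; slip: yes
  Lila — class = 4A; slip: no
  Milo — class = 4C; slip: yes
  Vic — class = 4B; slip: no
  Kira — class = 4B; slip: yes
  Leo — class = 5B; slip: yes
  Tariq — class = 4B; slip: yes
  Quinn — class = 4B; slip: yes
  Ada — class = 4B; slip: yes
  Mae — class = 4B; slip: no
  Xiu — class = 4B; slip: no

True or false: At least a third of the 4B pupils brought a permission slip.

The determiner here denotes the relation: |A ∩ B| / |A| ≥ 1/3.
|A| = 20, |A ∩ B| = 14, |A ∖ B| = 6.
|A ∩ B|/|A| = 14/20, so the statement is true.

True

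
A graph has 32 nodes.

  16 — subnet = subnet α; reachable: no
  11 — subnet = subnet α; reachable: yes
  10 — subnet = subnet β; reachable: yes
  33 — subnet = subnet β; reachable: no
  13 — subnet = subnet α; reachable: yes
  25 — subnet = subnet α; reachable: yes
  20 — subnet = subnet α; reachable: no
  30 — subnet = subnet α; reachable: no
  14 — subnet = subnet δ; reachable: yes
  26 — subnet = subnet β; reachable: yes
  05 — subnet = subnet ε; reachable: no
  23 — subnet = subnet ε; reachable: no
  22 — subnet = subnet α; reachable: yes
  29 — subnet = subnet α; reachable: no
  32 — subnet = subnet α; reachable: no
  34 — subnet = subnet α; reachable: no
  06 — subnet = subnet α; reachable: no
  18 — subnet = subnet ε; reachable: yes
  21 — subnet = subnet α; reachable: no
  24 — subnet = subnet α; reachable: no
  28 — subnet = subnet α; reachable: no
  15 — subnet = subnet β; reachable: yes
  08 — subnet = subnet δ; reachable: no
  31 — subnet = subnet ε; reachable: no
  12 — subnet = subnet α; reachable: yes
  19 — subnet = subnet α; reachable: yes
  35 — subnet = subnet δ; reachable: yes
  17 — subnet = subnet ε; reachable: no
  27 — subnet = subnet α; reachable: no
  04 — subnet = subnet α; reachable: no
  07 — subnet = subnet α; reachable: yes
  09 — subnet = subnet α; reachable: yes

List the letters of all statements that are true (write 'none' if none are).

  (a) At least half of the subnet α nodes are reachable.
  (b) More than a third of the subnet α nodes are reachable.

|A| = 20, |A ∩ B| = 8, |A ∖ B| = 12.
(a) |A ∩ B| ≥ |A ∖ B|: fails.
(b) |A ∩ B| / |A| > 1/3: holds.

(b)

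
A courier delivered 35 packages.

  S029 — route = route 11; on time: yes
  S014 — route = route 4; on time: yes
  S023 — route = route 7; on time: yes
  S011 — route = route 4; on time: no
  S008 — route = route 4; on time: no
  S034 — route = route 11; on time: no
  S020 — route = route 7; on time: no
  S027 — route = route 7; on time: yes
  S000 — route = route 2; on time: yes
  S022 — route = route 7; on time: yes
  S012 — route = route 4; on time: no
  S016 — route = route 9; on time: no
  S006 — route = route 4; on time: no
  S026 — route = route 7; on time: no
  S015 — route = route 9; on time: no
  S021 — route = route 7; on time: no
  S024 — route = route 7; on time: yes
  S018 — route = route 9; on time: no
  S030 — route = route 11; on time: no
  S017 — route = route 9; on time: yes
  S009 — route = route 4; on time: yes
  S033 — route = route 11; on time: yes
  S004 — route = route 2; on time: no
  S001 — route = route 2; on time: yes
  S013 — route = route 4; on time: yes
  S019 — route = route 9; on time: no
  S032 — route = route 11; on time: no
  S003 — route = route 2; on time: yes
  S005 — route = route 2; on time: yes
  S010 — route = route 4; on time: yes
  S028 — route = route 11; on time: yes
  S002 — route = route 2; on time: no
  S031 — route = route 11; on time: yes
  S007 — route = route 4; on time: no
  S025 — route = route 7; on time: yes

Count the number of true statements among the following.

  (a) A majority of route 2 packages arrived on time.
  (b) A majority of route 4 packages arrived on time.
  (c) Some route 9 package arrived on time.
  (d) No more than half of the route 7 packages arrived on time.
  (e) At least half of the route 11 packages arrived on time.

3

(a) route 2: |A| = 6, |A ∩ B| = 4; needs |A ∩ B| > |A ∖ B| — true.
(b) route 4: |A| = 9, |A ∩ B| = 4; needs |A ∩ B| > |A ∖ B| — false.
(c) route 9: |A| = 5, |A ∩ B| = 1; needs A ∩ B ≠ ∅ (|A ∩ B| ≥ 1) — true.
(d) route 7: |A| = 8, |A ∩ B| = 5; needs |A ∩ B| ≤ |A ∖ B| — false.
(e) route 11: |A| = 7, |A ∩ B| = 4; needs |A ∩ B| ≥ |A ∖ B| — true.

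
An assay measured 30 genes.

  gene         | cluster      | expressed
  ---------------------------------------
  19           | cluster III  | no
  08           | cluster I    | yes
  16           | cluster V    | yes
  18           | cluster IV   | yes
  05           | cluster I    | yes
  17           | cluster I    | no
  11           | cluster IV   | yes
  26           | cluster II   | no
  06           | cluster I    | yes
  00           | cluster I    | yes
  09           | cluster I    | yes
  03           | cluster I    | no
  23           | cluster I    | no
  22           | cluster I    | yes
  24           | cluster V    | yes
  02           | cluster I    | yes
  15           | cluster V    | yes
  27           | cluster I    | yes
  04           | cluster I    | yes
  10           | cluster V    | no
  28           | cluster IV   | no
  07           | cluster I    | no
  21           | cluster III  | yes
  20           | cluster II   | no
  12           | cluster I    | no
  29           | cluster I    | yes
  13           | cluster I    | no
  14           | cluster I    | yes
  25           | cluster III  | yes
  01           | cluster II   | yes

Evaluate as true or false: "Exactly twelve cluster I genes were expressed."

'Exactly twelve cluster I genes were expressed' holds iff |A ∩ B| = 12.
|A| = 17, |A ∩ B| = 11, |A ∖ B| = 6.
|A ∩ B| = 11, so the statement is false.

False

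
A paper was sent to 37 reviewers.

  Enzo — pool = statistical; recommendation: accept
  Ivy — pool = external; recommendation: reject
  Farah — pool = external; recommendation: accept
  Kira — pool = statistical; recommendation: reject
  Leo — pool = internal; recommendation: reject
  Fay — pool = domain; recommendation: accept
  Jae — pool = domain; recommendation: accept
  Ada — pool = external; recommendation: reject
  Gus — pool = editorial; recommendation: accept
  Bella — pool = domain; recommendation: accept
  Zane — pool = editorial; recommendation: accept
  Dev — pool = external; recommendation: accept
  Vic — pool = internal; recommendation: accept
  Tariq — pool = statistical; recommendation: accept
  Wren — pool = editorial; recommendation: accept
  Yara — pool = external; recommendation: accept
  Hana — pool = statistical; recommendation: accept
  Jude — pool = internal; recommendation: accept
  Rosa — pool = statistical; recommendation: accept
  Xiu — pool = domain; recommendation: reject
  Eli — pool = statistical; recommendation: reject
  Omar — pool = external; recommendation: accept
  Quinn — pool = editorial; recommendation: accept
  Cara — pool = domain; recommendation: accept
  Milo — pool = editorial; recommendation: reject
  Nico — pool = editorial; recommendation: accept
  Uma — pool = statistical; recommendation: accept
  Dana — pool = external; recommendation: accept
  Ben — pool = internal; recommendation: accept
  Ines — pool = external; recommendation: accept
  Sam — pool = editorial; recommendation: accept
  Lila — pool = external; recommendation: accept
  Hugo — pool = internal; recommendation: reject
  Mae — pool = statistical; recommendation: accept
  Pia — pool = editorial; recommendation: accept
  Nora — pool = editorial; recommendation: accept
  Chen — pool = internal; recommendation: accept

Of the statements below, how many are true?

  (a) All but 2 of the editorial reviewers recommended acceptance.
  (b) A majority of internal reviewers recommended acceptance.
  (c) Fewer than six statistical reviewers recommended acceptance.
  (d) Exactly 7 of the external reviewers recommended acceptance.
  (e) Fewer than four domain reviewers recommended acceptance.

2

(a) editorial: |A| = 9, |A ∩ B| = 8; needs |A ∖ B| = 2 — false.
(b) internal: |A| = 6, |A ∩ B| = 4; needs |A ∩ B| > |A ∖ B| — true.
(c) statistical: |A| = 8, |A ∩ B| = 6; needs |A ∩ B| < 6 — false.
(d) external: |A| = 9, |A ∩ B| = 7; needs |A ∩ B| = 7 — true.
(e) domain: |A| = 5, |A ∩ B| = 4; needs |A ∩ B| < 4 — false.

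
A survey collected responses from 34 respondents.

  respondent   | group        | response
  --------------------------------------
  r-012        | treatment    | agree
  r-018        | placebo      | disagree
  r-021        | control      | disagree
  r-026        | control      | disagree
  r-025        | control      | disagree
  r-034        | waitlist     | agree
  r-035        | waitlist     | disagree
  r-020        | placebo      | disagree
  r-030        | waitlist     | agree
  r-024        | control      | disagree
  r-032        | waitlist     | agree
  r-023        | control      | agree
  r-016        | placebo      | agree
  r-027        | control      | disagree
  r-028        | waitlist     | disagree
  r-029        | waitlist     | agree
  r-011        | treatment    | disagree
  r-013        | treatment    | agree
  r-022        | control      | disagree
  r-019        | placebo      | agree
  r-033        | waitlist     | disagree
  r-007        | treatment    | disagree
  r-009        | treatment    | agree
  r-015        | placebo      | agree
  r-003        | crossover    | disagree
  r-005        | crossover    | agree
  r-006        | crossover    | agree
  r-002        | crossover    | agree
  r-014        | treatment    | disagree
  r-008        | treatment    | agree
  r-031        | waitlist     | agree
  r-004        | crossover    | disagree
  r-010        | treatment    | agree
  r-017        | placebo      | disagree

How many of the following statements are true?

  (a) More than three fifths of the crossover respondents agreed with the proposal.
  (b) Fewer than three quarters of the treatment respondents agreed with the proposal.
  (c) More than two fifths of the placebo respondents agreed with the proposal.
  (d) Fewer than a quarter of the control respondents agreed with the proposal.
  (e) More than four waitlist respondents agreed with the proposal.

(a) crossover: |A| = 5, |A ∩ B| = 3; needs |A ∩ B| / |A| > 3/5 — false.
(b) treatment: |A| = 8, |A ∩ B| = 5; needs |A ∩ B| / |A| < 3/4 — true.
(c) placebo: |A| = 6, |A ∩ B| = 3; needs |A ∩ B| / |A| > 2/5 — true.
(d) control: |A| = 7, |A ∩ B| = 1; needs |A ∩ B| / |A| < 1/4 — true.
(e) waitlist: |A| = 8, |A ∩ B| = 5; needs |A ∩ B| > 4 — true.

4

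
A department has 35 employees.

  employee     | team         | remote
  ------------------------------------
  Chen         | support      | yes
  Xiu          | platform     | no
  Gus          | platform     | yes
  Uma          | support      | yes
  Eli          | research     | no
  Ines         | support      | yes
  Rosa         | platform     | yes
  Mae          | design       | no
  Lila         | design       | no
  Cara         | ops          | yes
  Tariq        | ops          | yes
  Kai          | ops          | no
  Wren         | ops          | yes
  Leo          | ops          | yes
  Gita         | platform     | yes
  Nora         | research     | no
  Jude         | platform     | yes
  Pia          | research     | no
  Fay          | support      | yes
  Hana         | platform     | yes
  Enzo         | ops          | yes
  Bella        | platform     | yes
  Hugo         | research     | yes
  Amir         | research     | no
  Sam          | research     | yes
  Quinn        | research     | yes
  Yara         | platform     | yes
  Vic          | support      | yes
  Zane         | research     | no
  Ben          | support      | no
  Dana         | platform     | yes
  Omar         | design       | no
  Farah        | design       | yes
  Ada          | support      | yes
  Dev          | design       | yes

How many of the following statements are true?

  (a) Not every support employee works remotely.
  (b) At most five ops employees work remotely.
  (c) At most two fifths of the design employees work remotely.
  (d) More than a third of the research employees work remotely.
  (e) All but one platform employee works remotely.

5

(a) support: |A| = 7, |A ∩ B| = 6; needs A ⊄ B (|A ∖ B| ≥ 1) — true.
(b) ops: |A| = 6, |A ∩ B| = 5; needs |A ∩ B| ≤ 5 — true.
(c) design: |A| = 5, |A ∩ B| = 2; needs |A ∩ B| / |A| ≤ 2/5 — true.
(d) research: |A| = 8, |A ∩ B| = 3; needs |A ∩ B| / |A| > 1/3 — true.
(e) platform: |A| = 9, |A ∩ B| = 8; needs |A ∖ B| = 1 — true.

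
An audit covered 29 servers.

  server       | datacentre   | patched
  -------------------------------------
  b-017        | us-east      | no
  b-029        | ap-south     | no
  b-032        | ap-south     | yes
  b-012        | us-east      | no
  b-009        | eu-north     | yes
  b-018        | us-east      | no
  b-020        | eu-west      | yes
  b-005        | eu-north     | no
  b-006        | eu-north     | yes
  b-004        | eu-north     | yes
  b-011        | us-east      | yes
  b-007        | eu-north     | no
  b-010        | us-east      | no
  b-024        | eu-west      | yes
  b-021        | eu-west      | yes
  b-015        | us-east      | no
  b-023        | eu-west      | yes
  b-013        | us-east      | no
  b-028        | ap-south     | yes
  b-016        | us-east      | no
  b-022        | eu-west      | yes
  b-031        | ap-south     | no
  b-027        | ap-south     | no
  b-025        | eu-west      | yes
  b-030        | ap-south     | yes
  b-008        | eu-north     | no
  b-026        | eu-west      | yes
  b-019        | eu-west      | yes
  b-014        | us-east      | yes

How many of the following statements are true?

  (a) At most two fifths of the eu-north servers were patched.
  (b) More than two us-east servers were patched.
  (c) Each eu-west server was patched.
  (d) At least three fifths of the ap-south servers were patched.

1

(a) eu-north: |A| = 6, |A ∩ B| = 3; needs |A ∩ B| / |A| ≤ 2/5 — false.
(b) us-east: |A| = 9, |A ∩ B| = 2; needs |A ∩ B| > 2 — false.
(c) eu-west: |A| = 8, |A ∩ B| = 8; needs A ⊆ B, i.e. every element of A is in B (|A ∖ B| = 0) — true.
(d) ap-south: |A| = 6, |A ∩ B| = 3; needs |A ∩ B| / |A| ≥ 3/5 — false.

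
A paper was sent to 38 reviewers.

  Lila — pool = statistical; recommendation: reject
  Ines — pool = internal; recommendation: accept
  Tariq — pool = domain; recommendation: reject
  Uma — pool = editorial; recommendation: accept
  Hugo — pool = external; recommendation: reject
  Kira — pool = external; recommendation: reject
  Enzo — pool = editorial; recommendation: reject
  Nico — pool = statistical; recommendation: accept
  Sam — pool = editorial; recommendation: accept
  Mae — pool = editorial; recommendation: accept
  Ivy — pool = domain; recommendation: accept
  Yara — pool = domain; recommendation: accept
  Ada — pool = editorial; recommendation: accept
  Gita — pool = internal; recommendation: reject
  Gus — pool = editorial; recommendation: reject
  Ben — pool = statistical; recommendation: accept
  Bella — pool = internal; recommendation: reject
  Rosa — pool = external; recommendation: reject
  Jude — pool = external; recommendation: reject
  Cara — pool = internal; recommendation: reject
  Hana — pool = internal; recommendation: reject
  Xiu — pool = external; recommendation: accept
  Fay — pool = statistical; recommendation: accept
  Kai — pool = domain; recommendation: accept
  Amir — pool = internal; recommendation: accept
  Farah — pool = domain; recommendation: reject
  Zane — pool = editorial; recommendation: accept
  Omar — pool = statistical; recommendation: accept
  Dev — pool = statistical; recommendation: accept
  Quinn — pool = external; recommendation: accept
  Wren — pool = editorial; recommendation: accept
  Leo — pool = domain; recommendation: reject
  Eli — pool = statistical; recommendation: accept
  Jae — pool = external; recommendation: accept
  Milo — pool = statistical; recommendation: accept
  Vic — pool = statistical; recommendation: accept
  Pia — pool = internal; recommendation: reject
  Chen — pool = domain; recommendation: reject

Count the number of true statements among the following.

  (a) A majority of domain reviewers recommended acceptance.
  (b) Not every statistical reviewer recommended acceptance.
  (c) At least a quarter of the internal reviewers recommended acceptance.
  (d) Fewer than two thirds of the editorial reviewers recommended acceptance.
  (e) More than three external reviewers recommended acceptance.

(a) domain: |A| = 7, |A ∩ B| = 3; needs |A ∩ B| > |A ∖ B| — false.
(b) statistical: |A| = 9, |A ∩ B| = 8; needs A ⊄ B (|A ∖ B| ≥ 1) — true.
(c) internal: |A| = 7, |A ∩ B| = 2; needs |A ∩ B| / |A| ≥ 1/4 — true.
(d) editorial: |A| = 8, |A ∩ B| = 6; needs |A ∩ B| / |A| < 2/3 — false.
(e) external: |A| = 7, |A ∩ B| = 3; needs |A ∩ B| > 3 — false.

2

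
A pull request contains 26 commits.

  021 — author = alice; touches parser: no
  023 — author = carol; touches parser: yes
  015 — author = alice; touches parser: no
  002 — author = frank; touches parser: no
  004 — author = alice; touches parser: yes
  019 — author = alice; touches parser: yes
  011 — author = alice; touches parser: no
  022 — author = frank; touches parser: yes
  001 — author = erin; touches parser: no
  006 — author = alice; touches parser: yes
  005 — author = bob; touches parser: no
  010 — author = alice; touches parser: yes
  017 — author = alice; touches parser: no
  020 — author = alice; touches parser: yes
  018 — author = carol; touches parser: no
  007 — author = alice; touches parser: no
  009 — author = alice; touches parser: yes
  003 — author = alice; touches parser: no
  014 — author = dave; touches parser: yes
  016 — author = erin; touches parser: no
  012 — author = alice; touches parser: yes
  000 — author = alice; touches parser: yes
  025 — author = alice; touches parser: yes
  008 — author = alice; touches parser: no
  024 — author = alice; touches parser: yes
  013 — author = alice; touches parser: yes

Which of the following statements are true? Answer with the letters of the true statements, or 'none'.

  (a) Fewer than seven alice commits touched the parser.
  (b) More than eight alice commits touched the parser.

|A| = 18, |A ∩ B| = 11, |A ∖ B| = 7.
(a) |A ∩ B| < 7: fails.
(b) |A ∩ B| > 8: holds.

(b)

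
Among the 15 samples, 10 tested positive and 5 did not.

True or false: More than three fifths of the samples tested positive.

'More than three fifths of the samples tested positive' holds iff |A ∩ B| / |A| > 3/5.
|A| = 15, |A ∩ B| = 10, |A ∖ B| = 5.
|A ∩ B|/|A| = 10/15, so the statement is true.

True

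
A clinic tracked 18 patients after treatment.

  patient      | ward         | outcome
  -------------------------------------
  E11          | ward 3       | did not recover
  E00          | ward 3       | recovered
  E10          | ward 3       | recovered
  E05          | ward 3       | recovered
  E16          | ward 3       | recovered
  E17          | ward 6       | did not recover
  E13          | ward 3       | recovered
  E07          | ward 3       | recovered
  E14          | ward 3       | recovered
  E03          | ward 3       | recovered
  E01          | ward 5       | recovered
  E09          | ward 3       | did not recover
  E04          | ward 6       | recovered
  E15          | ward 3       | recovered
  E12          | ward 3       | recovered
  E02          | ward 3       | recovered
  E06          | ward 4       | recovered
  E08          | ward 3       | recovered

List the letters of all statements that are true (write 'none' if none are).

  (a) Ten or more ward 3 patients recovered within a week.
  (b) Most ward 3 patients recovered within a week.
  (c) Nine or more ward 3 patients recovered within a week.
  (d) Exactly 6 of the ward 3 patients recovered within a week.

(a), (b), (c)

|A| = 14, |A ∩ B| = 12, |A ∖ B| = 2.
(a) |A ∩ B| ≥ 10: holds.
(b) |A ∩ B| > |A ∖ B|: holds.
(c) |A ∩ B| ≥ 9: holds.
(d) |A ∩ B| = 6: fails.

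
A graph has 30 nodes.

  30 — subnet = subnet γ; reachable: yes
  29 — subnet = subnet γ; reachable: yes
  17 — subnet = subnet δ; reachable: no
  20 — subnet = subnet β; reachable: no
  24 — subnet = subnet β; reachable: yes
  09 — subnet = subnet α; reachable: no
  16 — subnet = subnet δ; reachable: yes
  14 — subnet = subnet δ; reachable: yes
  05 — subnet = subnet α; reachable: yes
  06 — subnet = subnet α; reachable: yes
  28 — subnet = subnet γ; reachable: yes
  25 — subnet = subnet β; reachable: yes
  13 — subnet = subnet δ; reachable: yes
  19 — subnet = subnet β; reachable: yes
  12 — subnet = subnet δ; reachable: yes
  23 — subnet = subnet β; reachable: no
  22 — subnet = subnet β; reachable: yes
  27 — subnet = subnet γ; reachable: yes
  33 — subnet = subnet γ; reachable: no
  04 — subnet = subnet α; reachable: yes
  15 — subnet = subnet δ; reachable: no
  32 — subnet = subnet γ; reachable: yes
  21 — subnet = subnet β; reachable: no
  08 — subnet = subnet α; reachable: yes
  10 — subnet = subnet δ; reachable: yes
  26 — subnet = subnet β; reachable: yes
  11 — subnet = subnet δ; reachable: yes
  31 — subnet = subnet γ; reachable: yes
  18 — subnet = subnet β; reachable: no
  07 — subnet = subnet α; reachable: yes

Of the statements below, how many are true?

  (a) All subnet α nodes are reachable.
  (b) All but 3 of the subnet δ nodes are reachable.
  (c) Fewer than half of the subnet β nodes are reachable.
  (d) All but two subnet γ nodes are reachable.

0

(a) subnet α: |A| = 6, |A ∩ B| = 5; needs A ⊆ B, i.e. every element of A is in B (|A ∖ B| = 0) — false.
(b) subnet δ: |A| = 8, |A ∩ B| = 6; needs |A ∖ B| = 3 — false.
(c) subnet β: |A| = 9, |A ∩ B| = 5; needs |A ∩ B| < |A ∖ B| — false.
(d) subnet γ: |A| = 7, |A ∩ B| = 6; needs |A ∖ B| = 2 — false.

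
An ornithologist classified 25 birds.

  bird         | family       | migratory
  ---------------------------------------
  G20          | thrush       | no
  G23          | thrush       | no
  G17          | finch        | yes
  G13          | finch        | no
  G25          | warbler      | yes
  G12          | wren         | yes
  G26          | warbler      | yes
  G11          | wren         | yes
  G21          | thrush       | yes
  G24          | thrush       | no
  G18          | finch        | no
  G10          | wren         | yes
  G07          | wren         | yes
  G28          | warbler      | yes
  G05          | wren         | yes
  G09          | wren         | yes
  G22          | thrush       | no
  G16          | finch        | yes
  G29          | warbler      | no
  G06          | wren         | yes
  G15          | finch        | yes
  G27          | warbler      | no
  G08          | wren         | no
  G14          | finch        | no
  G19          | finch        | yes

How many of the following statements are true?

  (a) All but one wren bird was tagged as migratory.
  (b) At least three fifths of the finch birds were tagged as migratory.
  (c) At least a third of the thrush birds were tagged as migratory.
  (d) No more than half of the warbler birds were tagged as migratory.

1

(a) wren: |A| = 8, |A ∩ B| = 7; needs |A ∖ B| = 1 — true.
(b) finch: |A| = 7, |A ∩ B| = 4; needs |A ∩ B| / |A| ≥ 3/5 — false.
(c) thrush: |A| = 5, |A ∩ B| = 1; needs |A ∩ B| / |A| ≥ 1/3 — false.
(d) warbler: |A| = 5, |A ∩ B| = 3; needs |A ∩ B| ≤ |A ∖ B| — false.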